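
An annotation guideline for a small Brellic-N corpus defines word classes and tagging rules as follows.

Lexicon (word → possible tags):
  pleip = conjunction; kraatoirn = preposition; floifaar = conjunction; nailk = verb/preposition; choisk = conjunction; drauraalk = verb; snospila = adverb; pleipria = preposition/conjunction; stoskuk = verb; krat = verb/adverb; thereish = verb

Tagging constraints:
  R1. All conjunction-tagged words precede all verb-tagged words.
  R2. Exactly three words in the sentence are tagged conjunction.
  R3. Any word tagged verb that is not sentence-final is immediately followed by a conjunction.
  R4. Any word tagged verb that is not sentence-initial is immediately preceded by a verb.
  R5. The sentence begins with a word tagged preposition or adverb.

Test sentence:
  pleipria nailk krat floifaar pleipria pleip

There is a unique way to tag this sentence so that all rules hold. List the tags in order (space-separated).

preposition preposition adverb conjunction conjunction conjunction

Candidates per position — 1:pleipria {preposition,conjunction}; 2:nailk {verb,preposition}; 3:krat {verb,adverb}; 4:floifaar {conjunction}; 5:pleipria {preposition,conjunction}; 6:pleip {conjunction}.
Word 1 cannot be conjunction — rule 5 would then fail for every completion. It is preposition.
Word 2 cannot be verb — rule 1 would then fail for every completion. It is preposition.
Word 3 cannot be verb — rule 1 would then fail for every completion. It is adverb.
Word 5 cannot be preposition — rule 2 would then fail for every completion. It is conjunction.
The only consistent sequence is: preposition preposition adverb conjunction conjunction conjunction.
Checking: rule 1 satisfied; rule 2 satisfied; rule 3 satisfied; rule 4 satisfied; rule 5 satisfied.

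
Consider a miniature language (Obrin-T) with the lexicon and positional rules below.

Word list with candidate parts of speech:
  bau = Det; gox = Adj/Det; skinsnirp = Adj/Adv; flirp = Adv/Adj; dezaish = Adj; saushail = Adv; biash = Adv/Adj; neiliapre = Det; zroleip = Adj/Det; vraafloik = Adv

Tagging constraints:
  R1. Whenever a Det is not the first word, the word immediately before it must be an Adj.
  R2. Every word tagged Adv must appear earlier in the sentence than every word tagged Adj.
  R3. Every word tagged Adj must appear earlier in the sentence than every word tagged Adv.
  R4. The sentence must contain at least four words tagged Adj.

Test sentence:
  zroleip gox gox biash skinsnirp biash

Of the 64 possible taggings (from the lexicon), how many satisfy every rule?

5

Candidates per position — 1:zroleip {Adj,Det}; 2:gox {Adj,Det}; 3:gox {Adj,Det}; 4:biash {Adv,Adj}; 5:skinsnirp {Adj,Adv}; 6:biash {Adv,Adj}.
There are 64 candidate sequences in total.
The sequences that satisfy every rule: Adj Adj Adj Adj Adj Adj; Adj Adj Det Adj Adj Adj; Adj Det Adj Adj Adj Adj; Det Adj Adj Adj Adj Adj; Det Adj Det Adj Adj Adj.
Count = 5.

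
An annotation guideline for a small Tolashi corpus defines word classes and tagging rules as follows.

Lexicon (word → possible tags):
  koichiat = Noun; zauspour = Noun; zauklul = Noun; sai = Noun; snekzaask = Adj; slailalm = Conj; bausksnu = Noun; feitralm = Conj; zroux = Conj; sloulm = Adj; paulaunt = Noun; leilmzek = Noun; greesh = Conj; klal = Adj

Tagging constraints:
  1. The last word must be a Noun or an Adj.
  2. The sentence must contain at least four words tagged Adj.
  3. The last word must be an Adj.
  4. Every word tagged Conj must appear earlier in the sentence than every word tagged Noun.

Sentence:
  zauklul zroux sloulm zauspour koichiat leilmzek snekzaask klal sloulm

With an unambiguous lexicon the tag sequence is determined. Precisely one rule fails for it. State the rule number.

4

Fixed tagging: Noun Conj Adj Noun Noun Noun Adj Adj Adj.
Applying the rules: R1 holds, R2 holds, R3 holds, R4 violated.
Only rule 4 fails.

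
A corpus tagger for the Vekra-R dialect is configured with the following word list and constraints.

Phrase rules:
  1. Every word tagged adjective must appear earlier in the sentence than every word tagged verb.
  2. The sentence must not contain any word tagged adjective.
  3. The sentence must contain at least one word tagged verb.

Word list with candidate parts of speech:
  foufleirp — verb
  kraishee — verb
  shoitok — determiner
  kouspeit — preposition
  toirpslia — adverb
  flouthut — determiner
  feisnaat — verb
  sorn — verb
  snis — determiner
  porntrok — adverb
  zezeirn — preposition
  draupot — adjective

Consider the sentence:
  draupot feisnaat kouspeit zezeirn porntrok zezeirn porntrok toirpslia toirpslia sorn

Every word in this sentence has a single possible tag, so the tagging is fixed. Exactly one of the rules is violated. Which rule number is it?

2

Fixed tagging: adjective verb preposition preposition adverb preposition adverb adverb adverb verb.
Applying the rules: R1 ✓, R2 ✗, R3 ✓.
Only rule 2 fails.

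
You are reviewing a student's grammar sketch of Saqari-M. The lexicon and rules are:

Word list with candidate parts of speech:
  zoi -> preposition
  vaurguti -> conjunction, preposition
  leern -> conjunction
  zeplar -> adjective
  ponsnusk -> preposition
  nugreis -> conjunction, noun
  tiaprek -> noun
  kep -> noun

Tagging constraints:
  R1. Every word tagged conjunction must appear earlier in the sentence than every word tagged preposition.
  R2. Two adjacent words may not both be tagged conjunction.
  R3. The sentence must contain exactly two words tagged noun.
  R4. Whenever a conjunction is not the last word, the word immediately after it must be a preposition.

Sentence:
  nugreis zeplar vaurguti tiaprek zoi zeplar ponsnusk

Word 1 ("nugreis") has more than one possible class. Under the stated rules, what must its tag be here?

noun

Candidates per position — 1:nugreis {conjunction,noun}; 2:zeplar {adjective}; 3:vaurguti {conjunction,preposition}; 4:tiaprek {noun}; 5:zoi {preposition}; 6:zeplar {adjective}; 7:ponsnusk {preposition}.
Position 1: conjunction is ruled out by rule 3; that leaves noun.
Position 3: conjunction is ruled out by rule 4; that leaves preposition.
So the tagging must be: noun adjective preposition noun preposition adjective preposition.
Checking: rule 1 ok; rule 2 ok; rule 3 ok; rule 4 ok.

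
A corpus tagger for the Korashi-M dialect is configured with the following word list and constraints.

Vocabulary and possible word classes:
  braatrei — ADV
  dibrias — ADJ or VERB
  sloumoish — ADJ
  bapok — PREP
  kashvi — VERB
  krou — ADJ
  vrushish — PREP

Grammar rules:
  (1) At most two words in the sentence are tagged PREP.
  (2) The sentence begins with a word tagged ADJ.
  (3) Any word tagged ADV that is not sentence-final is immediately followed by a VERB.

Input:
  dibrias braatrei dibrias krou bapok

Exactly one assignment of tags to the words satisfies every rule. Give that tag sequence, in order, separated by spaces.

Candidates per position — 1:dibrias {ADJ,VERB}; 2:braatrei {ADV}; 3:dibrias {ADJ,VERB}; 4:krou {ADJ}; 5:bapok {PREP}.
At position 1, choosing VERB makes rule 2 impossible to satisfy; hence ADJ.
At position 3, choosing ADJ makes rule 3 impossible to satisfy; hence VERB.
The unique satisfying tagging is: ADJ ADV VERB ADJ PREP.
Rule-by-rule: rule 1 satisfied; rule 2 satisfied; rule 3 satisfied.

ADJ ADV VERB ADJ PREP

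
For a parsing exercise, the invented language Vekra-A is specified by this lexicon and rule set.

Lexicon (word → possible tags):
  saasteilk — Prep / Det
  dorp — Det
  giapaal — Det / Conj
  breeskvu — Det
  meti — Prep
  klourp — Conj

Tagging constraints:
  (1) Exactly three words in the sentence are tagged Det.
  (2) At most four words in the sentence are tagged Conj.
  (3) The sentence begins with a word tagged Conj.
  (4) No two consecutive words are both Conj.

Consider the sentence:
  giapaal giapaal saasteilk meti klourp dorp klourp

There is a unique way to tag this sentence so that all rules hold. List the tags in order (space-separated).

Candidates per position — 1:giapaal {Det,Conj}; 2:giapaal {Det,Conj}; 3:saasteilk {Prep,Det}; 4:meti {Prep}; 5:klourp {Conj}; 6:dorp {Det}; 7:klourp {Conj}.
If word 1 were Det, no tagging could satisfy rule 3; so word 1 is Conj.
If word 2 were Conj, no tagging could satisfy rule 1; so word 2 is Det.
If word 3 were Prep, no tagging could satisfy rule 1; so word 3 is Det.
The unique satisfying tagging is: Conj Det Det Prep Conj Det Conj.
Check: rule 1 holds; rule 2 holds; rule 3 holds; rule 4 holds.

Conj Det Det Prep Conj Det Conj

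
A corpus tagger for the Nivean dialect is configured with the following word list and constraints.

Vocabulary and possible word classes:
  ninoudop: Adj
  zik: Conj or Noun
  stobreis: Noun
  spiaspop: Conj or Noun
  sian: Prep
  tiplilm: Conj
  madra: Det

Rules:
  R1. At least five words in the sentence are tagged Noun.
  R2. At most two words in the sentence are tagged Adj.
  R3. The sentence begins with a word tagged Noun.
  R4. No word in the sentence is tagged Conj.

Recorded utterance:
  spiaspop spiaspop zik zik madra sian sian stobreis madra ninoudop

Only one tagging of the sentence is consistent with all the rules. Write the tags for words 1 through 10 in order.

Candidates per position — 1:spiaspop {Conj,Noun}; 2:spiaspop {Conj,Noun}; 3:zik {Conj,Noun}; 4:zik {Conj,Noun}; 5:madra {Det}; 6:sian {Prep}; 7:sian {Prep}; 8:stobreis {Noun}; 9:madra {Det}; 10:ninoudop {Adj}.
Word 1 cannot be Conj — rule 1 would then fail for every completion. It is Noun.
Word 2 cannot be Conj — rule 1 would then fail for every completion. It is Noun.
Word 3 cannot be Conj — rule 1 would then fail for every completion. It is Noun.
Word 4 cannot be Conj — rule 1 would then fail for every completion. It is Noun.
The only consistent sequence is: Noun Noun Noun Noun Det Prep Prep Noun Det Adj.
Rule-by-rule: rule 1 satisfied; rule 2 satisfied; rule 3 satisfied; rule 4 satisfied.

Noun Noun Noun Noun Det Prep Prep Noun Det Adj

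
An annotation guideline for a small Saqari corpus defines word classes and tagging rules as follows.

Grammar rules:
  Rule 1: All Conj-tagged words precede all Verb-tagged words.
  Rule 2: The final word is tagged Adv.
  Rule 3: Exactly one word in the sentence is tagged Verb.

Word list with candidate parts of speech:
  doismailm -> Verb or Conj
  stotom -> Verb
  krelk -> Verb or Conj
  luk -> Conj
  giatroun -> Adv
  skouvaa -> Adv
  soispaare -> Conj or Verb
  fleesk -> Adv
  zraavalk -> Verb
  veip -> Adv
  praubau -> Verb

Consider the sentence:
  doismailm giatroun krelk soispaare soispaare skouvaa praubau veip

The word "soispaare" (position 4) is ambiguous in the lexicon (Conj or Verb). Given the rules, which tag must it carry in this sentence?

Candidates per position — 1:doismailm {Verb,Conj}; 2:giatroun {Adv}; 3:krelk {Verb,Conj}; 4:soispaare {Conj,Verb}; 5:soispaare {Conj,Verb}; 6:skouvaa {Adv}; 7:praubau {Verb}; 8:veip {Adv}.
Word 1 cannot be Verb — rule 3 would then fail for every completion. It is Conj.
Word 3 cannot be Verb — rule 3 would then fail for every completion. It is Conj.
Word 4 cannot be Verb — rule 3 would then fail for every completion. It is Conj.
Word 5 cannot be Verb — rule 3 would then fail for every completion. It is Conj.
The only consistent sequence is: Conj Adv Conj Conj Conj Adv Verb Adv.
Rule-by-rule: rule 1 ✓; rule 2 ✓; rule 3 ✓.

Conj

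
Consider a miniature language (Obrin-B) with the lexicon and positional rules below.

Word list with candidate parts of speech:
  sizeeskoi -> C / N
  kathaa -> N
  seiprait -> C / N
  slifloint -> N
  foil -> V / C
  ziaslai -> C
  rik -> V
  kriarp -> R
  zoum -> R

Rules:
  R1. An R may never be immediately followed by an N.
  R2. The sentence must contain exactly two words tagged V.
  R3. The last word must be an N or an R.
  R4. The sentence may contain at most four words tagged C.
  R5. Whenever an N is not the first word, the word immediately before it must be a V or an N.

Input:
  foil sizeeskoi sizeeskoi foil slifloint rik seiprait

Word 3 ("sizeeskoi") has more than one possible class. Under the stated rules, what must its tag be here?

C

Candidates per position — 1:foil {V,C}; 2:sizeeskoi {C,N}; 3:sizeeskoi {C,N}; 4:foil {V,C}; 5:slifloint {N}; 6:rik {V}; 7:seiprait {C,N}.
Position 4: tagging it C would leave rule 5 unsatisfiable, so it must be V.
Position 7: tagging it C would leave rule 3 unsatisfiable, so it must be N.
Position 1: tagging it V would leave rule 2 unsatisfiable, so it must be C.
Position 2: tagging it N would leave rule 5 unsatisfiable, so it must be C.
Position 3: tagging it N would leave rule 5 unsatisfiable, so it must be C.
That leaves exactly one tagging: C C C V N V N.
Check: rule 1 ✓; rule 2 ✓; rule 3 ✓; rule 4 ✓; rule 5 ✓.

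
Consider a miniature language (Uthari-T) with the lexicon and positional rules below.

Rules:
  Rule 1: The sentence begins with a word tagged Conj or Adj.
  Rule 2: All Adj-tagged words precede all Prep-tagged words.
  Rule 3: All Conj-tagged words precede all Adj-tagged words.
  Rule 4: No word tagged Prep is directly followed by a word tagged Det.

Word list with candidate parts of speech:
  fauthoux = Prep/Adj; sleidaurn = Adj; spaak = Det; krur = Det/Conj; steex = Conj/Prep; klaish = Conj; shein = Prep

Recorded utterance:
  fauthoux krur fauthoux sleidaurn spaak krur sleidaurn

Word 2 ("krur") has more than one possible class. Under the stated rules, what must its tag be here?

Candidates per position — 1:fauthoux {Prep,Adj}; 2:krur {Det,Conj}; 3:fauthoux {Prep,Adj}; 4:sleidaurn {Adj}; 5:spaak {Det}; 6:krur {Det,Conj}; 7:sleidaurn {Adj}.
Position 1: tagging it Prep would leave rule 1 unsatisfiable, so it must be Adj.
Position 2: tagging it Conj would leave rule 3 unsatisfiable, so it must be Det.
Position 3: tagging it Prep would leave rule 2 unsatisfiable, so it must be Adj.
Position 6: tagging it Conj would leave rule 3 unsatisfiable, so it must be Det.
The only consistent sequence is: Adj Det Adj Adj Det Det Adj.
Rule-by-rule: rule 1 satisfied; rule 2 satisfied; rule 3 satisfied; rule 4 satisfied.

Det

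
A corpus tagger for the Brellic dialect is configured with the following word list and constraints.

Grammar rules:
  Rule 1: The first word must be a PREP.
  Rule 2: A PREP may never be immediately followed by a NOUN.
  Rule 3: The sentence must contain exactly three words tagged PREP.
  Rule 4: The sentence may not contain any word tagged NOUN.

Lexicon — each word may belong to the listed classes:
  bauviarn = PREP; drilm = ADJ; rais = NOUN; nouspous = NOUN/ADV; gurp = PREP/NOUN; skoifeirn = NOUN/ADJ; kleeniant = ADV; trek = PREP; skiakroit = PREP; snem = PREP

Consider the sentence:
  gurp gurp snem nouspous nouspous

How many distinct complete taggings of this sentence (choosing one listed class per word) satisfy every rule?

1

Candidates per position — 1:gurp {PREP,NOUN}; 2:gurp {PREP,NOUN}; 3:snem {PREP}; 4:nouspous {NOUN,ADV}; 5:nouspous {NOUN,ADV}.
There are 16 candidate sequences in total.
The sequences that satisfy every rule: PREP PREP PREP ADV ADV.
Count = 1.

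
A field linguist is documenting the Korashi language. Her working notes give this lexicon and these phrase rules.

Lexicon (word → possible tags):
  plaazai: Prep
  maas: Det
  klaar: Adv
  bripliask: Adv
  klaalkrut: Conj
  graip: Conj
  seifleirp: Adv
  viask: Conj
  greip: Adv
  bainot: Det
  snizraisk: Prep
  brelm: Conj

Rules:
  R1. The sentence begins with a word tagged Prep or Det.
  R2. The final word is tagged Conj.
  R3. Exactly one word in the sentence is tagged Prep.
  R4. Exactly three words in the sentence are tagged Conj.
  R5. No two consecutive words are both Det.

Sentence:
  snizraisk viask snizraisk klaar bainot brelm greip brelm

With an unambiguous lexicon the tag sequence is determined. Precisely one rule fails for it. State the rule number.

Fixed tagging: Prep Conj Prep Adv Det Conj Adv Conj.
Checking each rule: R1 ok, R2 ok, R3 fails, R4 ok, R5 ok.
Only rule 3 fails.

3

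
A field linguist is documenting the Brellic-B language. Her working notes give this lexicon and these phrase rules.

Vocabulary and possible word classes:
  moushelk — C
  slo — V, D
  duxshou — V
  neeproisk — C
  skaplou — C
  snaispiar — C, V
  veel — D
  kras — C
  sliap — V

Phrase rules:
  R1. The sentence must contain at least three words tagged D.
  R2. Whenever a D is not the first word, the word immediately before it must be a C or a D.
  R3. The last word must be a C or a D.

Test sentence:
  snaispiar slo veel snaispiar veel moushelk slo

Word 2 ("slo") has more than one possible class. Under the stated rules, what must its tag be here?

Candidates per position — 1:snaispiar {C,V}; 2:slo {V,D}; 3:veel {D}; 4:snaispiar {C,V}; 5:veel {D}; 6:moushelk {C}; 7:slo {V,D}.
If word 1 were V, no tagging could satisfy rule 2; so word 1 is C.
If word 2 were V, no tagging could satisfy rule 2; so word 2 is D.
If word 4 were V, no tagging could satisfy rule 2; so word 4 is C.
If word 7 were V, no tagging could satisfy rule 3; so word 7 is D.
The only consistent sequence is: C D D C D C D.
Check: rule 1 ok; rule 2 ok; rule 3 ok.

D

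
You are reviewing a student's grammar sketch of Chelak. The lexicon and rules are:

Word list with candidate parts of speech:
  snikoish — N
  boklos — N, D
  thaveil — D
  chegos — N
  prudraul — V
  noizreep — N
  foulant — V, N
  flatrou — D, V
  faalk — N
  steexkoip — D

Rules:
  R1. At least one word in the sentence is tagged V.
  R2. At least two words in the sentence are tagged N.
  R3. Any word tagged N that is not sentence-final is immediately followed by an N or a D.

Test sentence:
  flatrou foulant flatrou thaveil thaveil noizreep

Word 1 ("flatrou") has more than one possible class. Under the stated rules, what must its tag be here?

Candidates per position — 1:flatrou {D,V}; 2:foulant {V,N}; 3:flatrou {D,V}; 4:thaveil {D}; 5:thaveil {D}; 6:noizreep {N}.
If word 2 were V, no tagging could satisfy rule 2; so word 2 is N.
If word 3 were V, no tagging could satisfy rule 3; so word 3 is D.
If word 1 were D, no tagging could satisfy rule 1; so word 1 is V.
The only consistent sequence is: V N D D D N.
Checking: rule 1 ok; rule 2 ok; rule 3 ok.

V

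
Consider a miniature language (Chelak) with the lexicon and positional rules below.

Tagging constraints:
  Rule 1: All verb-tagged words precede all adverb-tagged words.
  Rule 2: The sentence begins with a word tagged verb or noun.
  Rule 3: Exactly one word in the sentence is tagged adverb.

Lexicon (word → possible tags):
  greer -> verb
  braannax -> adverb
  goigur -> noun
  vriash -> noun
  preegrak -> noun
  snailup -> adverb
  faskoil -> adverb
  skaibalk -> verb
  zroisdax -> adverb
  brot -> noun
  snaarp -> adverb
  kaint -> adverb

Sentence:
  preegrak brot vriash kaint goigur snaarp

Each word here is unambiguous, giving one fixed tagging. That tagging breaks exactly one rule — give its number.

Fixed tagging: noun noun noun adverb noun adverb.
Checking each rule: R1 pass, R2 pass, R3 fail.
Only rule 3 fails.

3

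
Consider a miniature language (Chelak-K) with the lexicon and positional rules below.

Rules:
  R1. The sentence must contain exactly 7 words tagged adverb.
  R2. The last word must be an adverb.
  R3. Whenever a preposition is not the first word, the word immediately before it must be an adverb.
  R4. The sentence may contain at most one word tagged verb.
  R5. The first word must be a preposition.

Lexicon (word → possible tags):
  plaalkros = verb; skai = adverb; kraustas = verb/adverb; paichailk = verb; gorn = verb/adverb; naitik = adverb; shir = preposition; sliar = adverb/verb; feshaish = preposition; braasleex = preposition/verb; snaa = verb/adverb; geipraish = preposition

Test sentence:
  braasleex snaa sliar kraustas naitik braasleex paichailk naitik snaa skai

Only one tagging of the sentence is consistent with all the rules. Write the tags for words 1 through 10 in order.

Candidates per position — 1:braasleex {preposition,verb}; 2:snaa {verb,adverb}; 3:sliar {adverb,verb}; 4:kraustas {verb,adverb}; 5:naitik {adverb}; 6:braasleex {preposition,verb}; 7:paichailk {verb}; 8:naitik {adverb}; 9:snaa {verb,adverb}; 10:skai {adverb}.
Position 1: tagging it verb would leave rule 4 unsatisfiable, so it must be preposition.
Position 2: tagging it verb would leave rule 1 unsatisfiable, so it must be adverb.
Position 3: tagging it verb would leave rule 1 unsatisfiable, so it must be adverb.
Position 4: tagging it verb would leave rule 1 unsatisfiable, so it must be adverb.
Position 6: tagging it verb would leave rule 4 unsatisfiable, so it must be preposition.
Position 9: tagging it verb would leave rule 1 unsatisfiable, so it must be adverb.
The only consistent sequence is: preposition adverb adverb adverb adverb preposition verb adverb adverb adverb.
Rule-by-rule: rule 1 holds; rule 2 holds; rule 3 holds; rule 4 holds; rule 5 holds.

preposition adverb adverb adverb adverb preposition verb adverb adverb adverb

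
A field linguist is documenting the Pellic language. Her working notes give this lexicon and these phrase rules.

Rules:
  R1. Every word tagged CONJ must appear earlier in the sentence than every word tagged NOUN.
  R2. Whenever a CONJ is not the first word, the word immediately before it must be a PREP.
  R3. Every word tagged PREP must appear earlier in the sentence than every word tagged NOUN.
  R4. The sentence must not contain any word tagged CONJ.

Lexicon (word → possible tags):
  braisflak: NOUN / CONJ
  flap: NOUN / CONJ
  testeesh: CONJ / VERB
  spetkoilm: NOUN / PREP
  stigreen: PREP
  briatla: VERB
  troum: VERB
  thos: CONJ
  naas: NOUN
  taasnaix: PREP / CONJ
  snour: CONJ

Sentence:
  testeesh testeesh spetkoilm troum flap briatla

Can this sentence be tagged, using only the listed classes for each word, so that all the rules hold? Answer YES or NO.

YES

Candidates per position — 1:testeesh {CONJ,VERB}; 2:testeesh {CONJ,VERB}; 3:spetkoilm {NOUN,PREP}; 4:troum {VERB}; 5:flap {NOUN,CONJ}; 6:briatla {VERB}.
One satisfying assignment: VERB VERB NOUN VERB NOUN VERB.
Checking: rule 1 ok; rule 2 ok; rule 3 ok; rule 4 ok.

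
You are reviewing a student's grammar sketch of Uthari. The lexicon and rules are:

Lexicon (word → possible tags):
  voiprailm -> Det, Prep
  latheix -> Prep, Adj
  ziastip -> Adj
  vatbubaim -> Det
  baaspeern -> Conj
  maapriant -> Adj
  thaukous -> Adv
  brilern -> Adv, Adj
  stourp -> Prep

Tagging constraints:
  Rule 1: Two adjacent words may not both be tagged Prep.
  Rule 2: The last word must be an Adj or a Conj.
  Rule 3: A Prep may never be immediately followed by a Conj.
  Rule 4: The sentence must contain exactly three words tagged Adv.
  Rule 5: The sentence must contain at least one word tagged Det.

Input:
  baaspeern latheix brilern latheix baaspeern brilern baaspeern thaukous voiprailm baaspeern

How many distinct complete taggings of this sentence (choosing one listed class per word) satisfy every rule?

Candidates per position — 1:baaspeern {Conj}; 2:latheix {Prep,Adj}; 3:brilern {Adv,Adj}; 4:latheix {Prep,Adj}; 5:baaspeern {Conj}; 6:brilern {Adv,Adj}; 7:baaspeern {Conj}; 8:thaukous {Adv}; 9:voiprailm {Det,Prep}; 10:baaspeern {Conj}.
There are 32 candidate sequences in total.
The sequences that satisfy every rule: Conj Prep Adv Adj Conj Adv Conj Adv Det Conj; Conj Adj Adv Adj Conj Adv Conj Adv Det Conj.
Count = 2.

2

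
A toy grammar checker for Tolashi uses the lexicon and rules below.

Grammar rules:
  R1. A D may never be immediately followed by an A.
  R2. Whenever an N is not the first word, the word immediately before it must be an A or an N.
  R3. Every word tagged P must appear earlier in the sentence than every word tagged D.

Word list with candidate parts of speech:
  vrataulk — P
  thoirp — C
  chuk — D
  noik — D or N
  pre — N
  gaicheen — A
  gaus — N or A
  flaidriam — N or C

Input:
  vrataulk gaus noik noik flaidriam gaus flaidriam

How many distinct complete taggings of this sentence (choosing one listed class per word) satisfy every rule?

Candidates per position — 1:vrataulk {P}; 2:gaus {N,A}; 3:noik {D,N}; 4:noik {D,N}; 5:flaidriam {N,C}; 6:gaus {N,A}; 7:flaidriam {N,C}.
There are 64 candidate sequences in total.
Checking each against the rules leaves 10 sequences.
Count = 10.

10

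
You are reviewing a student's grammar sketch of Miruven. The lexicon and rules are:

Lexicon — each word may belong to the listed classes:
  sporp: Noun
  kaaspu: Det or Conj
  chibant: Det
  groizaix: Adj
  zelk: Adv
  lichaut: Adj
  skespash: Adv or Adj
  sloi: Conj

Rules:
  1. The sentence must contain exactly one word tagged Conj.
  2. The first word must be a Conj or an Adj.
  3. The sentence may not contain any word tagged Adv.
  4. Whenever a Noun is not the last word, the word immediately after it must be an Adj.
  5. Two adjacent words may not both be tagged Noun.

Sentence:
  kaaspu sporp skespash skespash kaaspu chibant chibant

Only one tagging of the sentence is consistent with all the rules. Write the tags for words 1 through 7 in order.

Candidates per position — 1:kaaspu {Det,Conj}; 2:sporp {Noun}; 3:skespash {Adv,Adj}; 4:skespash {Adv,Adj}; 5:kaaspu {Det,Conj}; 6:chibant {Det}; 7:chibant {Det}.
Position 1: Det is ruled out by rule 2; that leaves Conj.
Position 3: Adv is ruled out by rule 3; that leaves Adj.
Position 4: Adv is ruled out by rule 3; that leaves Adj.
Position 5: Conj is ruled out by rule 1; that leaves Det.
That leaves exactly one tagging: Conj Noun Adj Adj Det Det Det.
Verifying each rule — rule 1 holds; rule 2 holds; rule 3 holds; rule 4 holds; rule 5 holds.

Conj Noun Adj Adj Det Det Det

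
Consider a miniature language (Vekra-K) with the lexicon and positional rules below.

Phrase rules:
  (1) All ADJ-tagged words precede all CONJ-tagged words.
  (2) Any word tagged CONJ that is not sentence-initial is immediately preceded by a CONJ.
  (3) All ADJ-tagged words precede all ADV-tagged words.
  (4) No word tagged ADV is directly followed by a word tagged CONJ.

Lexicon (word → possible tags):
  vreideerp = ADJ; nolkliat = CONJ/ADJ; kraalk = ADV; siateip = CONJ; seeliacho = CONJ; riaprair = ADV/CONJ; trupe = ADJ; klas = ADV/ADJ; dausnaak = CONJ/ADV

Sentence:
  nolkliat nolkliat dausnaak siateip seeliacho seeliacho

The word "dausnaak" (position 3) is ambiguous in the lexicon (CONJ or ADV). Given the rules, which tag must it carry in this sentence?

Candidates per position — 1:nolkliat {CONJ,ADJ}; 2:nolkliat {CONJ,ADJ}; 3:dausnaak {CONJ,ADV}; 4:siateip {CONJ}; 5:seeliacho {CONJ}; 6:seeliacho {CONJ}.
Position 1: ADJ is ruled out by rule 2; that leaves CONJ.
Position 2: ADJ is ruled out by rule 1; that leaves CONJ.
Position 3: ADV is ruled out by rule 2; that leaves CONJ.
The unique satisfying tagging is: CONJ CONJ CONJ CONJ CONJ CONJ.
Checking: rule 1 satisfied; rule 2 satisfied; rule 3 satisfied; rule 4 satisfied.

CONJ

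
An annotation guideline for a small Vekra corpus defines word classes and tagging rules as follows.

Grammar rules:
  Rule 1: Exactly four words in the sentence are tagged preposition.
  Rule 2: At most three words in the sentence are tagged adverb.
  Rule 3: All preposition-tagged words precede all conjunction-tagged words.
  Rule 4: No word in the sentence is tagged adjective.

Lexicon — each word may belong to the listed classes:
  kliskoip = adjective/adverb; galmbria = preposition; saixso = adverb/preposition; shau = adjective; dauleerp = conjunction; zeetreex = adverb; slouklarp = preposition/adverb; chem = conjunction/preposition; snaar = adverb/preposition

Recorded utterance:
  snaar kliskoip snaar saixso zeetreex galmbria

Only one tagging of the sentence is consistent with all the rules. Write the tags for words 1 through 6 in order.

Candidates per position — 1:snaar {adverb,preposition}; 2:kliskoip {adjective,adverb}; 3:snaar {adverb,preposition}; 4:saixso {adverb,preposition}; 5:zeetreex {adverb}; 6:galmbria {preposition}.
If word 1 were adverb, no tagging could satisfy rule 1; so word 1 is preposition.
If word 2 were adjective, no tagging could satisfy rule 4; so word 2 is adverb.
If word 3 were adverb, no tagging could satisfy rule 1; so word 3 is preposition.
If word 4 were adverb, no tagging could satisfy rule 1; so word 4 is preposition.
The unique satisfying tagging is: preposition adverb preposition preposition adverb preposition.
Check: rule 1 ✓; rule 2 ✓; rule 3 ✓; rule 4 ✓.

preposition adverb preposition preposition adverb preposition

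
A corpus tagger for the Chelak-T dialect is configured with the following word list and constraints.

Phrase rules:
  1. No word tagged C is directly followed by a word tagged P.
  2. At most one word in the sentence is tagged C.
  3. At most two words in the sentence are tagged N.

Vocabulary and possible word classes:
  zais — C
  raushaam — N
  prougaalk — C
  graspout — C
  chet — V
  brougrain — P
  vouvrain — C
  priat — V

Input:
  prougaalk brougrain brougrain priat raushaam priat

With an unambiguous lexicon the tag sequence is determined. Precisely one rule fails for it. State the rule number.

1

Fixed tagging: C P P V N V.
Applying the rules: R1 violated, R2 holds, R3 holds.
Only rule 1 fails.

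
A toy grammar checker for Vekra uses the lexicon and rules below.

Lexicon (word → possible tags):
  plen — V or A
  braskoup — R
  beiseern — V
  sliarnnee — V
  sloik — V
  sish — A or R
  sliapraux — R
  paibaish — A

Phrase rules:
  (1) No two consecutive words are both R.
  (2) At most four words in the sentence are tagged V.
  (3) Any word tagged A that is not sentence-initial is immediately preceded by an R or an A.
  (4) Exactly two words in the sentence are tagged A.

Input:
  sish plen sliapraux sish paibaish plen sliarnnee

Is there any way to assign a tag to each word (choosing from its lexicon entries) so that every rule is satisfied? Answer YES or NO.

Candidates per position — 1:sish {A,R}; 2:plen {V,A}; 3:sliapraux {R}; 4:sish {A,R}; 5:paibaish {A}; 6:plen {V,A}; 7:sliarnnee {V}.
One satisfying assignment: R V R A A V V.
Verifying each rule — rule 1 ok; rule 2 ok; rule 3 ok; rule 4 ok.

YES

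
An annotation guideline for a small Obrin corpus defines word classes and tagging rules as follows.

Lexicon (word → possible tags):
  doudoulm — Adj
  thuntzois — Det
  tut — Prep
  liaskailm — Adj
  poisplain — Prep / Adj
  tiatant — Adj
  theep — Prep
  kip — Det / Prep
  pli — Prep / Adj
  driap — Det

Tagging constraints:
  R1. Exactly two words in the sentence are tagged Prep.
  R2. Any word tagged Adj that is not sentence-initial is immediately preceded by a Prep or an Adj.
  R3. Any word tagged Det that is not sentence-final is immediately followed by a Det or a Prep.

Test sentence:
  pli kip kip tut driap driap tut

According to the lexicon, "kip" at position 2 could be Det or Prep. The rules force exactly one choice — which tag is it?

Candidates per position — 1:pli {Prep,Adj}; 2:kip {Det,Prep}; 3:kip {Det,Prep}; 4:tut {Prep}; 5:driap {Det}; 6:driap {Det}; 7:tut {Prep}.
Position 1: tagging it Prep would leave rule 1 unsatisfiable, so it must be Adj.
Position 2: tagging it Prep would leave rule 1 unsatisfiable, so it must be Det.
Position 3: tagging it Prep would leave rule 1 unsatisfiable, so it must be Det.
The unique satisfying tagging is: Adj Det Det Prep Det Det Prep.
Check: rule 1 holds; rule 2 holds; rule 3 holds.

Det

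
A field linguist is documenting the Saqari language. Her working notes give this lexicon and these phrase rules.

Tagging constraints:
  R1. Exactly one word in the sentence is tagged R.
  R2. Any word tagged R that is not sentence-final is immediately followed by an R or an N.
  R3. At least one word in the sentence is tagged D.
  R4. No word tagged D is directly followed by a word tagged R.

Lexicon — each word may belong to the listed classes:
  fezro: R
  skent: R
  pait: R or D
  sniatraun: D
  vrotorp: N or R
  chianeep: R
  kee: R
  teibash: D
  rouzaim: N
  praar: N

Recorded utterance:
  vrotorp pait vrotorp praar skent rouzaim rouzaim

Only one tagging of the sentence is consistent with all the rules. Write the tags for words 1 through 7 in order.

N D N N R N N

Candidates per position — 1:vrotorp {N,R}; 2:pait {R,D}; 3:vrotorp {N,R}; 4:praar {N}; 5:skent {R}; 6:rouzaim {N}; 7:rouzaim {N}.
Position 1: R is ruled out by rule 1; that leaves N.
Position 2: R is ruled out by rule 1; that leaves D.
Position 3: R is ruled out by rule 1; that leaves N.
That leaves exactly one tagging: N D N N R N N.
Verifying each rule — rule 1 holds; rule 2 holds; rule 3 holds; rule 4 holds.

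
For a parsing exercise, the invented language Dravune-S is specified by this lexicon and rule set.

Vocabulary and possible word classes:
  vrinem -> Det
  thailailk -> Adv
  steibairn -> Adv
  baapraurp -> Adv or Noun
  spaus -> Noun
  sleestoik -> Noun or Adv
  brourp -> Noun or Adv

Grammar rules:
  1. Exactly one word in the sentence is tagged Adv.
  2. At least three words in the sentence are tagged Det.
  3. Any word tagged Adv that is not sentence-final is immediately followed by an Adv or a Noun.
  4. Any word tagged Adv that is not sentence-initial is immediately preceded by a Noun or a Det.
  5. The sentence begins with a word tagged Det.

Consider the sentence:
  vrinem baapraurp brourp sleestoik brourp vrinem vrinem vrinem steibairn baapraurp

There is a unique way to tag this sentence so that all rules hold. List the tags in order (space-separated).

Candidates per position — 1:vrinem {Det}; 2:baapraurp {Adv,Noun}; 3:brourp {Noun,Adv}; 4:sleestoik {Noun,Adv}; 5:brourp {Noun,Adv}; 6:vrinem {Det}; 7:vrinem {Det}; 8:vrinem {Det}; 9:steibairn {Adv}; 10:baapraurp {Adv,Noun}.
Position 2: Adv is ruled out by rule 1; that leaves Noun.
Position 3: Adv is ruled out by rule 1; that leaves Noun.
Position 4: Adv is ruled out by rule 1; that leaves Noun.
Position 5: Adv is ruled out by rule 1; that leaves Noun.
Position 10: Adv is ruled out by rule 1; that leaves Noun.
The only consistent sequence is: Det Noun Noun Noun Noun Det Det Det Adv Noun.
Checking: rule 1 ok; rule 2 ok; rule 3 ok; rule 4 ok; rule 5 ok.

Det Noun Noun Noun Noun Det Det Det Adv Noun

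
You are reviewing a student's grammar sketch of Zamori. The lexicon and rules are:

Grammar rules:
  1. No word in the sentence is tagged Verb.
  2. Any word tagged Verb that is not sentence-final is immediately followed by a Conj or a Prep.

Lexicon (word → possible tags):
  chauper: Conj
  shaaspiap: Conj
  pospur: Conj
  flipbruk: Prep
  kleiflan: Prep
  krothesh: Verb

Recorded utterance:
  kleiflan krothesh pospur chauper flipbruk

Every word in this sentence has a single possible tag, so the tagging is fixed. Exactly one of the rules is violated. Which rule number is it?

1

Fixed tagging: Prep Verb Conj Conj Prep.
Applying the rules: R1 violated, R2 holds.
Only rule 1 fails.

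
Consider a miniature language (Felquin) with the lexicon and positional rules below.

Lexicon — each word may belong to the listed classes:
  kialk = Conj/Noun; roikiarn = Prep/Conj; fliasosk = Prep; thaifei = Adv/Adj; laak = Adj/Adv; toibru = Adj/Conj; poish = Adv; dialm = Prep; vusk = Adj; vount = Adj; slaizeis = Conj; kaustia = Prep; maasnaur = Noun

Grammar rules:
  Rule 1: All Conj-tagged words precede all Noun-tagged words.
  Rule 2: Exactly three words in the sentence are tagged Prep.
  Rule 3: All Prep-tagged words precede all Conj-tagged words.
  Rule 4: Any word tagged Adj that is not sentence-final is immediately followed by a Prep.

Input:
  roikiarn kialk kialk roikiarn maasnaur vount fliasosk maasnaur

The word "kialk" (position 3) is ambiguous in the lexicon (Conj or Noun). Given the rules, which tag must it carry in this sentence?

Candidates per position — 1:roikiarn {Prep,Conj}; 2:kialk {Conj,Noun}; 3:kialk {Conj,Noun}; 4:roikiarn {Prep,Conj}; 5:maasnaur {Noun}; 6:vount {Adj}; 7:fliasosk {Prep}; 8:maasnaur {Noun}.
If word 1 were Conj, no tagging could satisfy rule 2; so word 1 is Prep.
If word 2 were Conj, no tagging could satisfy rule 3; so word 2 is Noun.
If word 3 were Conj, no tagging could satisfy rule 1; so word 3 is Noun.
If word 4 were Conj, no tagging could satisfy rule 1; so word 4 is Prep.
The unique satisfying tagging is: Prep Noun Noun Prep Noun Adj Prep Noun.
Check: rule 1 ok; rule 2 ok; rule 3 ok; rule 4 ok.

Noun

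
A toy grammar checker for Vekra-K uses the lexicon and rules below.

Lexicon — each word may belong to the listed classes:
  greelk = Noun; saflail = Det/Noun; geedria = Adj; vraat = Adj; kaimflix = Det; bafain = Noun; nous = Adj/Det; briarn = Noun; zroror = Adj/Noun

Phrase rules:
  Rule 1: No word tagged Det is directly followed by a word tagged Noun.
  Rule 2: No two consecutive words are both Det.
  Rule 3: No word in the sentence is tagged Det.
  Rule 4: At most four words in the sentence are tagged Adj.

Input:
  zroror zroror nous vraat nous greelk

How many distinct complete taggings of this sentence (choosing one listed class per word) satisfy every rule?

3

Candidates per position — 1:zroror {Adj,Noun}; 2:zroror {Adj,Noun}; 3:nous {Adj,Det}; 4:vraat {Adj}; 5:nous {Adj,Det}; 6:greelk {Noun}.
There are 16 candidate sequences in total.
The sequences that satisfy every rule: Adj Noun Adj Adj Adj Noun; Noun Adj Adj Adj Adj Noun; Noun Noun Adj Adj Adj Noun.
Count = 3.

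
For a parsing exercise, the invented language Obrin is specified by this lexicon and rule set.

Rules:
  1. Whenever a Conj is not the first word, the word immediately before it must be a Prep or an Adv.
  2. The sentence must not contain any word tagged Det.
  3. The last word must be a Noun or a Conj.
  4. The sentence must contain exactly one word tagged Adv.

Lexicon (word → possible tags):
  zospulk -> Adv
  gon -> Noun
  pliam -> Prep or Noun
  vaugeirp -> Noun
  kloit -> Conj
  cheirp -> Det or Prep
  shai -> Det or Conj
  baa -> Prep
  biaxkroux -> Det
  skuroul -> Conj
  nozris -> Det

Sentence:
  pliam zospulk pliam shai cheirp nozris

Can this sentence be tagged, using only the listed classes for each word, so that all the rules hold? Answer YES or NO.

Candidates per position — 1:pliam {Prep,Noun}; 2:zospulk {Adv}; 3:pliam {Prep,Noun}; 4:shai {Det,Conj}; 5:cheirp {Det,Prep}; 6:nozris {Det}.
Rule 2 cannot be satisfied by any choice of tags from the lexicon.
So there is no consistent tagging.

NO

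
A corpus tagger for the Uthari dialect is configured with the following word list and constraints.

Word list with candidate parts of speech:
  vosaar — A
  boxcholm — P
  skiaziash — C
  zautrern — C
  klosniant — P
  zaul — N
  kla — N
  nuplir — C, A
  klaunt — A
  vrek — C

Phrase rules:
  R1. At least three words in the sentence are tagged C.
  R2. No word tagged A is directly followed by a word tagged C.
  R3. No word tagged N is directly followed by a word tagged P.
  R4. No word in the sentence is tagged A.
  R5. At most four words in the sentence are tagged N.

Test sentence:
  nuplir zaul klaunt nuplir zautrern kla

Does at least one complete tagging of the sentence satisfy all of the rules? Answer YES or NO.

Candidates per position — 1:nuplir {C,A}; 2:zaul {N}; 3:klaunt {A}; 4:nuplir {C,A}; 5:zautrern {C}; 6:kla {N}.
Rule 2 cannot be satisfied by any choice of tags from the lexicon.
So there is no consistent tagging.

NO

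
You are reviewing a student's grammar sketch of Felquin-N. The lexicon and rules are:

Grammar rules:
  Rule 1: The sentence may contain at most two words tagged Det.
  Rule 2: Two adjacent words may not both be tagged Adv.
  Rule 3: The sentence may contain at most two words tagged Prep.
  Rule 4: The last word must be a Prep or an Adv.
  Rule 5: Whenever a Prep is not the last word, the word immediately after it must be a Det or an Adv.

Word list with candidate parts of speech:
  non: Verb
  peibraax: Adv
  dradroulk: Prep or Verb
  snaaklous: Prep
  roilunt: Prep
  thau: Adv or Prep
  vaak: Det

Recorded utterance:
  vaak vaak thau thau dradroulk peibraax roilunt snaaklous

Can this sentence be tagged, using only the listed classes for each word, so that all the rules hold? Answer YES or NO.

Candidates per position — 1:vaak {Det}; 2:vaak {Det}; 3:thau {Adv,Prep}; 4:thau {Adv,Prep}; 5:dradroulk {Prep,Verb}; 6:peibraax {Adv}; 7:roilunt {Prep}; 8:snaaklous {Prep}.
Rule 5 cannot be satisfied by any choice of tags from the lexicon.
So there is no consistent tagging.

NO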